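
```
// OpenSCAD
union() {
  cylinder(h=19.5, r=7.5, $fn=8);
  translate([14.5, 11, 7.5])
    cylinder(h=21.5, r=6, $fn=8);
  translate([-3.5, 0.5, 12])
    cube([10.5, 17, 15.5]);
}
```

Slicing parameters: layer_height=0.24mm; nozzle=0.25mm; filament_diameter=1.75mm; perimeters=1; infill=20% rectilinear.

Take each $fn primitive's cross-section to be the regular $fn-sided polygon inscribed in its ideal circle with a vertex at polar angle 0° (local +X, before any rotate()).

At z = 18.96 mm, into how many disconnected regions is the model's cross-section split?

At z = 18.96 mm: the r=7.5 cylinder gives a regular 8-gon of circumradius 7.5 (constant along its height); the r=6 cylinder at (14.5, 11) contributes a regular 8-gon of circumradius 6; the 10.5×17 cube at (-3.5, 0.5) contributes its full rectangle; Combining (union): the regions partially overlap (shared area 57.94 mm²), so overlapping operands fuse into one piece — 2 connected regions. The result has 2 disconnected regions.

2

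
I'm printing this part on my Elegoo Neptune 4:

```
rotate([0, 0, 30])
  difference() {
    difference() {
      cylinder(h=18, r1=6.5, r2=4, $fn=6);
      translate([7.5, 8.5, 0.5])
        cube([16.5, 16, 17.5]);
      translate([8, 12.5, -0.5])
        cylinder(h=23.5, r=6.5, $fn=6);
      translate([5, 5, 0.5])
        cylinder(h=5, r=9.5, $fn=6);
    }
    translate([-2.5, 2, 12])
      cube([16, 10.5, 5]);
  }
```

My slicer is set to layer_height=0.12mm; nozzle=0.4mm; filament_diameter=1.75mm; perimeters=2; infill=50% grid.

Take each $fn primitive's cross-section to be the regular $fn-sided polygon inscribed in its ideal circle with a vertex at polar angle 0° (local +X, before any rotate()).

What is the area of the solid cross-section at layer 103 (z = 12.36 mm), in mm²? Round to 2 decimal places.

47.65 mm²

At z = 12.36 mm: the cone contributes a regular 6-gon of circumradius 4.783 (interpolated between r1=6.5 and r2=4 at t=0.687) (area = (6/2)·4.783²·sin(360°/6) = 59.44 mm²); the cube at (7.5, 8.5) is present — its section is the full 16.5×16 rectangle (area 264.00 mm²); the r=6.5 cylinder at (8, 12.5) contributes a regular 6-gon of circumradius 6.5 (area = (6/2)·6.500²·sin(360°/6) = 109.77 mm²); the cylinder at (5, 5) is not intersected at this z (z outside [0.5, 5.5]); Subtracting the remaining from the first: starting from the cone (59.44 mm²), the 16.5×16 cube at (7.5, 8.5) misses the remaining region (no effect); the r=6.5 cylinder at (8, 12.5) misses the remaining region (no effect) — area = 59.44 mm²; the cube at (-2.5, 2) is present — its section is the full 16×10.5 rectangle (area 168.00 mm²); Subtracting the remaining from the first: starting from that combined region (59.44 mm²), the 16×10.5 cube at (-2.5, 2) partially overlaps it — only the 11.80 mm² overlap (of its 168.00 mm²) is removed, clipping the outline — area = 47.65 mm²; (whole slice rotated 30° about Z — lengths, areas and connectivity unchanged). Overall, the cross-section is a single solid region. Net area = 47.65 mm².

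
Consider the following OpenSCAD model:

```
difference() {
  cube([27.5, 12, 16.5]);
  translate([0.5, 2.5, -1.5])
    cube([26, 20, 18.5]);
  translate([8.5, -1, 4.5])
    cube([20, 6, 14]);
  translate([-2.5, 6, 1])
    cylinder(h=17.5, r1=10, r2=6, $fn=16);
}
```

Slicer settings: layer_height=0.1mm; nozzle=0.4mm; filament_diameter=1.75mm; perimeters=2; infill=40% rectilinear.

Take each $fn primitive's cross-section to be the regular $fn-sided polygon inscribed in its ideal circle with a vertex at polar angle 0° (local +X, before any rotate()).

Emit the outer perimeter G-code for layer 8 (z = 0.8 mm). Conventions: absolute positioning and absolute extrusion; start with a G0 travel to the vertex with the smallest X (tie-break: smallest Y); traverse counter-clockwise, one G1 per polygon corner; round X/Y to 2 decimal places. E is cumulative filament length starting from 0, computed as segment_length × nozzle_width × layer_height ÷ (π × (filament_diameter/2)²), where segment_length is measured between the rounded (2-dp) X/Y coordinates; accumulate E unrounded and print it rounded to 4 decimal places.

G0 X0.00 Y0.00 Z0.80
G1 X27.50 Y0.00 E0.4573
G1 X27.50 Y12.00 E0.6569
G1 X26.50 Y12.00 E0.6735
G1 X26.50 Y2.50 E0.8315
G1 X0.50 Y2.50 E1.2639
G1 X0.50 Y12.00 E1.4219
G1 X0.00 Y12.00 E1.4302
G1 X0.00 Y0.00 E1.6297

At z = 0.8 mm: the cube (footprint 27.5×12) is included at this height; the cube at (0.5, 2.5) (footprint 26×20) is included at this height; the cube at (8.5, -1) does not reach this height (z outside [4.5, 18.5]); the cone at (-2.5, 6) is not intersected at this z (z outside [1, 18.5]); Subtracting the remaining from the first: starting from the 27.5×12 cube, the 26×20 cube at (0.5, 2.5) partially overlaps it — only the 247.00 mm² overlap (of its 520.00 mm²) is removed, clipping the outline — 1 connected region. The outline is a single polygon with 8 vertices. Extrusion per mm of travel: 0.4 × 0.1 / (π × 0.875²) = 0.016630. Accumulating E over each segment gives final E = 1.6297.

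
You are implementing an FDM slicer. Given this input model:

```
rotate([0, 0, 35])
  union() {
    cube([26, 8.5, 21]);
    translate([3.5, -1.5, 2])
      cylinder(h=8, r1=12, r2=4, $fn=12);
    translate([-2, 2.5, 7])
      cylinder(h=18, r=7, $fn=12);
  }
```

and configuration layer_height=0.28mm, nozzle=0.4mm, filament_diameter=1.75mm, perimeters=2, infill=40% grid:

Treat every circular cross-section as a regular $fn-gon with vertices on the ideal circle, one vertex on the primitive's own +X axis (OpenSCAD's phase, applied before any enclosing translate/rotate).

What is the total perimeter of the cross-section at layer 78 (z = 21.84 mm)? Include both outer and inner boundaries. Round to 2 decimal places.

43.48 mm

At z = 21.84 mm: the cube is not intersected at this z (z outside [0, 21]); the cone at (3.5, -1.5) is absent (z outside [2, 10]); the cylinder at (-2, 2.5): section is a regular 12-gon, circumradius r=7 (perimeter = 2·12·7.000·sin(180°/12) = 43.48 mm); Taking the union: only the r=7 cylinder at (-2, 2.5) is present, so the union is just that shape — boundary = 43.48 mm; (whole slice rotated 35° about Z — lengths, areas and connectivity unchanged). Overall, the cross-section is a single solid region. Total boundary length (outer) = 43.48 mm.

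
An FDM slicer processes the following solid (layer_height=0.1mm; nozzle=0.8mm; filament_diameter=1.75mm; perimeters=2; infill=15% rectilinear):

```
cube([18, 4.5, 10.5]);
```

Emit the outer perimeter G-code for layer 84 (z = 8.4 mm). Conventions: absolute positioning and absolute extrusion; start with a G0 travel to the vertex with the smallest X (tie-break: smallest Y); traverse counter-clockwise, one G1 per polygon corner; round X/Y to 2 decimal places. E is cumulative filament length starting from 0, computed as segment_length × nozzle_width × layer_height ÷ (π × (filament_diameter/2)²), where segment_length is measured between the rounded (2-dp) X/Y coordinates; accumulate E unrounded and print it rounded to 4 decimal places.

At z = 8.4 mm: the cube (footprint 18×4.5) is included at this height. The outline is a single polygon with 4 vertices. Extrusion per mm of travel: 0.8 × 0.1 / (π × 0.875²) = 0.033260. Accumulating E over each segment gives final E = 1.4967.

G0 X0.00 Y0.00 Z8.40
G1 X18.00 Y0.00 E0.5987
G1 X18.00 Y4.50 E0.7484
G1 X0.00 Y4.50 E1.3470
G1 X0.00 Y0.00 E1.4967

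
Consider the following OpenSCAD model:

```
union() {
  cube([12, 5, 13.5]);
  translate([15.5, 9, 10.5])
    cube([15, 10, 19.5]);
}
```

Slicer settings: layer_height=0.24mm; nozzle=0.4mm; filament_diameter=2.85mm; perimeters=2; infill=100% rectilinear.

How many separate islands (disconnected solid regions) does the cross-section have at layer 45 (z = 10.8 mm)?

At z = 10.8 mm: the cube is present — its section is the full 12×5 rectangle; the 15×10 cube at (15.5, 9) contributes its full rectangle; Taking the union: the 2 present regions are separate (no shared area or edge), so areas and boundary lengths simply add and each stays a separate island — 2 connected regions. Overall, the cross-section has 2 separate islands. Island count = 2.

2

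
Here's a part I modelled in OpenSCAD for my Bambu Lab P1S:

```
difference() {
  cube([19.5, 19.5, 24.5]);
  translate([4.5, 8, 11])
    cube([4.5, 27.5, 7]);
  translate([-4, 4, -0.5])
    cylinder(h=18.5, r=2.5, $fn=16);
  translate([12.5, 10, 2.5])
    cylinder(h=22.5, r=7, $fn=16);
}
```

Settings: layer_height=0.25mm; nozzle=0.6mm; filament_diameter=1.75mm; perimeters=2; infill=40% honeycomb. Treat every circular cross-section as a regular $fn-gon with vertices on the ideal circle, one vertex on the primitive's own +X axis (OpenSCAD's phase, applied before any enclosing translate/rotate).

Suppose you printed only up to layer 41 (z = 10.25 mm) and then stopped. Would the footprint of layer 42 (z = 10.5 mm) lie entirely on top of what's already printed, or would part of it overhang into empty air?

Compare the two slices. At z = 10.25: the 19.5×19.5 cube contributes its full rectangle (area 380.25 mm²); the cube at (4.5, 8) is absent (z outside [11, 18]); the r=2.5 cylinder at (-4, 4) gives a regular 16-gon of circumradius 2.5 (constant along its height) (area = (16/2)·2.500²·sin(360°/16) = 19.13 mm²); the cylinder at (12.5, 10): section is a regular 16-gon, circumradius r=7 (area = (16/2)·7.000²·sin(360°/16) = 150.01 mm²); Taking the first minus the rest: starting from the 19.5×19.5 cube (380.25 mm²), the r=2.5 cylinder at (-4, 4) misses the remaining region (no effect); the r=7 cylinder at (12.5, 10) lies inside it touching the edge (removes its full 150.01 mm²) — area = 230.24 mm². At z = 10.5: the cube (footprint 19.5×19.5) is included at this height (area 380.25 mm²); the cube at (4.5, 8) is not intersected at this z (z outside [11, 18]); the r=2.5 cylinder at (-4, 4) gives a regular 16-gon of circumradius 2.5 (constant along its height) (area = (16/2)·2.500²·sin(360°/16) = 19.13 mm²); the r=7 cylinder at (12.5, 10) gives a regular 16-gon of circumradius 7 (constant along its height) (area = (16/2)·7.000²·sin(360°/16) = 150.01 mm²); Subtracting the remaining from the first: starting from the 19.5×19.5 cube (380.25 mm²), the r=2.5 cylinder at (-4, 4) misses the remaining region (no effect); the r=7 cylinder at (12.5, 10) lies inside it touching the edge (removes its full 150.01 mm²) — area = 230.24 mm². Checking containment: the cross-section at z = 10.5 is a subset of the cross-section at z = 10.25.

entirely on top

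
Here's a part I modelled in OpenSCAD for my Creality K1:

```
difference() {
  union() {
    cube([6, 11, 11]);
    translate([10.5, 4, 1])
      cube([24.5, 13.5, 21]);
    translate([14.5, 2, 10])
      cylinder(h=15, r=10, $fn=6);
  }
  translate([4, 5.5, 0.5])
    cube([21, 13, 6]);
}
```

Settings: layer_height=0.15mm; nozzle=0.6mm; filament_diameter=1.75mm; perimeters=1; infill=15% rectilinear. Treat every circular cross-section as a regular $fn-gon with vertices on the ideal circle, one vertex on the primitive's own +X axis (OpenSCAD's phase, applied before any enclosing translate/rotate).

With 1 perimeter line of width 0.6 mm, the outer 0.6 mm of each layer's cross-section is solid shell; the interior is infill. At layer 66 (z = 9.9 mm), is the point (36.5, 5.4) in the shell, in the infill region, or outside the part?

At z = 9.9 mm: the 6×11 cube contributes its full rectangle; the 24.5×13.5 cube at (10.5, 4) contributes its full rectangle; the cylinder at (14.5, 2) is not intersected at this z (z outside [10, 25]); Combining (union): the 2 present regions are separate (no shared area or edge), so areas and boundary lengths simply add and each stays a separate island — 2 connected regions; the cube at (4, 5.5) does not reach this height (z outside [0.5, 6.5]); Taking the first minus the rest: none of the subtracted shapes is present at this height, so that combined region is unchanged — 2 connected regions. Overall, the cross-section has 2 separate islands. The nearest boundary edge runs (35.00, 17.50)→(35.00, 4.00); distance from the point to it = 1.50 mm. The point is not inside any of the regions above, so it lies outside the cross-section (1.50 mm from the nearest boundary).

outside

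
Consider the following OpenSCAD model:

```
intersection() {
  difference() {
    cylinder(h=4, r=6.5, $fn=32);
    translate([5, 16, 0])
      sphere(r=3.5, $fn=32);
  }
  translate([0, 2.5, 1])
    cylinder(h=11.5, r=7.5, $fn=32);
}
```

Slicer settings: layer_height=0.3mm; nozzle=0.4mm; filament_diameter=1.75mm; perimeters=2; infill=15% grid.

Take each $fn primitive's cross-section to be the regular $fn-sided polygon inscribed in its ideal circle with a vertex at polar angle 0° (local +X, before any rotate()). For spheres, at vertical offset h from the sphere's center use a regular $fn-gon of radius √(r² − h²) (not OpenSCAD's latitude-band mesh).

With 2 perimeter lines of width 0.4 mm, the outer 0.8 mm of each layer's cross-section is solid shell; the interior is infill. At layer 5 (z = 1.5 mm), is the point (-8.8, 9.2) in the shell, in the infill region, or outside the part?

At z = 1.5 mm: the r=6.5 cylinder gives a regular 32-gon of circumradius 6.5 (constant along its height); the sphere at (5, 16): section is a regular 32-gon, circumradius = √(r²−h²) = √(3.5²−1.5²) = 3.162; Taking the first minus the rest: starting from the r=6.5 cylinder, the r=3.5 sphere at (5, 16) misses the remaining region (no effect) — 1 connected region; the r=7.5 cylinder at (0, 2.5) gives a regular 32-gon of circumradius 7.5 (constant along its height); Keeping only the common overlap: the r=7.5 cylinder at (0, 2.5) partially overlaps that combined region; clipping to the common part keeps 116.19 mm² — 1 connected region. Overall, the cross-section is a single solid region. The nearest boundary edge runs (-5.40, 3.61)→(-4.60, 4.60); distance from the point to it = 6.23 mm. The point is not inside any of the regions above, so it lies outside the cross-section (6.23 mm from the nearest boundary).

outside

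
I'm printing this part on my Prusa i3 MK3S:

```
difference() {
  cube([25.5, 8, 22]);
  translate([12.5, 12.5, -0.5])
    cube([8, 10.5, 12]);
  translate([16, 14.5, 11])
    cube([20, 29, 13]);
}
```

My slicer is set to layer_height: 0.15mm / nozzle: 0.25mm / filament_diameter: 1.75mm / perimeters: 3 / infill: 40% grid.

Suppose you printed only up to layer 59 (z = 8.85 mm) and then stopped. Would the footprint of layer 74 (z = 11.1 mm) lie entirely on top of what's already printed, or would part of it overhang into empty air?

Compare the two slices. At z = 8.85: the cube (footprint 25.5×8) is included at this height (area 204.00 mm²); the cube at (12.5, 12.5) (footprint 8×10.5) is included at this height (area 84.00 mm²); the cube at (16, 14.5) is not intersected at this z (z outside [11, 24]); Taking the first minus the rest: starting from the 25.5×8 cube (204.00 mm²), the 8×10.5 cube at (12.5, 12.5) misses the remaining region (no effect) — area = 204.00 mm². At z = 11.1: the cube (footprint 25.5×8) is included at this height (area 204.00 mm²); the 8×10.5 cube at (12.5, 12.5) contributes its full rectangle (area 84.00 mm²); the 20×29 cube at (16, 14.5) contributes its full rectangle (area 580.00 mm²); After the difference (first − rest): starting from the 25.5×8 cube (204.00 mm²), the 8×10.5 cube at (12.5, 12.5) misses the remaining region (no effect); the 20×29 cube at (16, 14.5) misses the remaining region (no effect) — area = 204.00 mm². Checking containment: the cross-section at z = 11.1 is a subset of the cross-section at z = 8.85.

entirely on top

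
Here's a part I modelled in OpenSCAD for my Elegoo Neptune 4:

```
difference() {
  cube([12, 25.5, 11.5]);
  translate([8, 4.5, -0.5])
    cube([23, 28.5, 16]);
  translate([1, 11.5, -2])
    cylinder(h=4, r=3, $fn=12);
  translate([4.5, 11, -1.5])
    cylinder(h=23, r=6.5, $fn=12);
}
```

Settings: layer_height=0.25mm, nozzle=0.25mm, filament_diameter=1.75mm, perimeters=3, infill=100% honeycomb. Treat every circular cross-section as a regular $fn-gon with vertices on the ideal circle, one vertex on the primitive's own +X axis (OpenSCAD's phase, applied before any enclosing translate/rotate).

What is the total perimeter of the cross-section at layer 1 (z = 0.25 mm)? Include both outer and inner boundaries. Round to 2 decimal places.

73.18 mm

At z = 0.25 mm: the cube is present — its section is the full 12×25.5 rectangle (perimeter 75.00 mm); the cube at (8, 4.5) is present — its section is the full 23×28.5 rectangle (perimeter 103.00 mm); the r=3 cylinder at (1, 11.5) contributes a regular 12-gon of circumradius 3 (perimeter = 2·12·3.000·sin(180°/12) = 18.63 mm); the r=6.5 cylinder at (4.5, 11) gives a regular 12-gon of circumradius 6.5 (constant along its height) (perimeter = 2·12·6.500·sin(180°/12) = 40.38 mm); Taking the first minus the rest: starting from the 12×25.5 cube, the 23×28.5 cube at (8, 4.5) partially overlaps it — only the 84.00 mm² overlap (of its 655.50 mm²) is removed, clipping the outline; the r=3 cylinder at (1, 11.5) partially overlaps it — only the 19.23 mm² overlap (of its 27.00 mm²) is removed, clipping the outline; the r=6.5 cylinder at (4.5, 11) partially overlaps it — only the 74.87 mm² overlap (of its 126.75 mm²) is removed, clipping the outline — boundary = 73.18 mm. Overall, the cross-section has 2 separate islands. Total boundary length (outer) = 73.18 mm.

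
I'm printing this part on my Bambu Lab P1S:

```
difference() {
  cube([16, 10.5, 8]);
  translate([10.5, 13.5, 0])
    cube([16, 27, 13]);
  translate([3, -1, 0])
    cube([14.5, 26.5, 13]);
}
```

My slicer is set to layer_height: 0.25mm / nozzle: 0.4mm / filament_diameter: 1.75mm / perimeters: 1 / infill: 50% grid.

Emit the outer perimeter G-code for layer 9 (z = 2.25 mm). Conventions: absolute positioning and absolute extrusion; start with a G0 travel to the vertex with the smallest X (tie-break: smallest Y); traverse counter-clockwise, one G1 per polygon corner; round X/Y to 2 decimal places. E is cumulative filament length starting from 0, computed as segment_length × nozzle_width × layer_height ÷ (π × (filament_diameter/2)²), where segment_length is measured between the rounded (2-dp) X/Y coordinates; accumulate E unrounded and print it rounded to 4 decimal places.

At z = 2.25 mm: the 16×10.5 cube contributes its full rectangle; the cube at (10.5, 13.5) is present — its section is the full 16×27 rectangle; the cube at (3, -1) is present — its section is the full 14.5×26.5 rectangle; After the difference (first − rest): starting from the 16×10.5 cube, the 16×27 cube at (10.5, 13.5) misses the remaining region (no effect); the 14.5×26.5 cube at (3, -1) partially overlaps it — only the 136.50 mm² overlap (of its 384.25 mm²) is removed, clipping the outline — 1 connected region. The outline is a single polygon with 4 vertices. Extrusion per mm of travel: 0.4 × 0.25 / (π × 0.875²) = 0.041575. Accumulating E over each segment gives final E = 1.1225.

G0 X0.00 Y0.00 Z2.25
G1 X3.00 Y0.00 E0.1247
G1 X3.00 Y10.50 E0.5613
G1 X0.00 Y10.50 E0.6860
G1 X0.00 Y0.00 E1.1225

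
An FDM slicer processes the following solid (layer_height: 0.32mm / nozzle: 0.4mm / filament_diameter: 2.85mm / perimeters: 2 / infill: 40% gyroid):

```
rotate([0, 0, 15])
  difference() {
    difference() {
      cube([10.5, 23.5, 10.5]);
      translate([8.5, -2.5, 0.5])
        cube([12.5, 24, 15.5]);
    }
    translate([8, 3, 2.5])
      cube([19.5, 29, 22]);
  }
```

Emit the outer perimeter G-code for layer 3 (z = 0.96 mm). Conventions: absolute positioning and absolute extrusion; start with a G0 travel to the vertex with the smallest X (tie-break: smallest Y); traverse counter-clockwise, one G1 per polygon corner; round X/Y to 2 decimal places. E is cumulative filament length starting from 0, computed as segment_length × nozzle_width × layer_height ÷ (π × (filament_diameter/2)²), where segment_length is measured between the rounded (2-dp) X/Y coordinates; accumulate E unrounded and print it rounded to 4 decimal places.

G0 X-6.08 Y22.70 Z0.96
G1 X0.00 Y0.00 E0.4715
G1 X8.21 Y2.20 E0.6421
G1 X2.65 Y22.97 E1.0735
G1 X4.58 Y23.49 E1.1136
G1 X4.06 Y25.42 E1.1537
G1 X-6.08 Y22.70 E1.3643

At z = 0.96 mm: the cube is present — its section is the full 10.5×23.5 rectangle; the 12.5×24 cube at (8.5, -2.5) contributes its full rectangle; Subtracting the remaining from the first: starting from the 10.5×23.5 cube, the 12.5×24 cube at (8.5, -2.5) partially overlaps it — only the 43.00 mm² overlap (of its 300.00 mm²) is removed, clipping the outline — 1 connected region; the cube at (8, 3) does not reach this height (z outside [2.5, 24.5]); Taking the first minus the rest: none of the subtracted shapes is present at this height, so that combined region is unchanged — 1 connected region; (rotated 15° about Z; rotation is an isometry so areas/perimeters/island counts are preserved). The outline is a single polygon with 6 vertices. Extrusion per mm of travel: 0.4 × 0.32 / (π × 1.425²) = 0.020065. Accumulating E over each segment gives final E = 1.3643.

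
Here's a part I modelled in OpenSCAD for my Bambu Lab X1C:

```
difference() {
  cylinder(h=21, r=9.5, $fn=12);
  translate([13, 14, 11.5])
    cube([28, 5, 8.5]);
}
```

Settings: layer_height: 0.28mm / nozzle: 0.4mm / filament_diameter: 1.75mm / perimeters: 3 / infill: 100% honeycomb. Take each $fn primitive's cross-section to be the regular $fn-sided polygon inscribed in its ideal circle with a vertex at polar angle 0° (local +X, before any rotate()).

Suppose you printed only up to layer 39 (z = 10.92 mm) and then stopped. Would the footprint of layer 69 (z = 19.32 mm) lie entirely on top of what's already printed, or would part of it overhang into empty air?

entirely on top

Compare the two slices. At z = 10.92: the cylinder: section is a regular 12-gon, circumradius r=9.5 (area = (12/2)·9.500²·sin(360°/12) = 270.75 mm²); the cube at (13, 14) is not intersected at this z (z outside [11.5, 20]); Subtracting the remaining from the first: none of the subtracted shapes is present at this height, so the r=9.5 cylinder is unchanged — area = 270.75 mm². At z = 19.32: the cylinder: section is a regular 12-gon, circumradius r=9.5 (area = (12/2)·9.500²·sin(360°/12) = 270.75 mm²); the cube at (13, 14) is present — its section is the full 28×5 rectangle (area 140.00 mm²); Subtracting the remaining from the first: starting from the r=9.5 cylinder (270.75 mm²), the 28×5 cube at (13, 14) misses the remaining region (no effect) — area = 270.75 mm². Checking containment: the cross-section at z = 19.32 is a subset of the cross-section at z = 10.92.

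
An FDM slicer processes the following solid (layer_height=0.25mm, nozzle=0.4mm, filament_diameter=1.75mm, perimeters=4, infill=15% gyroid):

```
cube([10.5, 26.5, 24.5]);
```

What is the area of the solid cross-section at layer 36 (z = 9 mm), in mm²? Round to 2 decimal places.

278.25 mm²

At z = 9 mm: the cube is present — its section is the full 10.5×26.5 rectangle (area 278.25 mm²). Overall, the cross-section is a single solid region. Net area = 278.25 mm².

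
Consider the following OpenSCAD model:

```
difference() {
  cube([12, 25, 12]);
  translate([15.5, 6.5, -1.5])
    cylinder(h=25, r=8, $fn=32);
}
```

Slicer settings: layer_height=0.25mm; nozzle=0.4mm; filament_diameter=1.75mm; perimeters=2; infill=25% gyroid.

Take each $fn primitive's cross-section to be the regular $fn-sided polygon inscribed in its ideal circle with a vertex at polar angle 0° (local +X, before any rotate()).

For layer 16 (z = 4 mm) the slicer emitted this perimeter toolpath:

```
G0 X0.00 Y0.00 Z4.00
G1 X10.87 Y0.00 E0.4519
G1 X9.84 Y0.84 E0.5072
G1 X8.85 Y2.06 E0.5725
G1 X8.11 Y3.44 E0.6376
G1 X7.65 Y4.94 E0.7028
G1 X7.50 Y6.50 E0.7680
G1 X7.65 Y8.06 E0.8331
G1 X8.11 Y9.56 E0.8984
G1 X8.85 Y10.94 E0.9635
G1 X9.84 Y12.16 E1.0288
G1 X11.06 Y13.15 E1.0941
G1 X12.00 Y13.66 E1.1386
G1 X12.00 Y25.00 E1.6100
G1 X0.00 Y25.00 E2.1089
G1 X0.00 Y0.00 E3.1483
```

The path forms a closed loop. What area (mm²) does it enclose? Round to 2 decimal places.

Apply the shoelace formula to the sequence of (X, Y) vertices; enclosed area = 254.48 mm².

254.48 mm²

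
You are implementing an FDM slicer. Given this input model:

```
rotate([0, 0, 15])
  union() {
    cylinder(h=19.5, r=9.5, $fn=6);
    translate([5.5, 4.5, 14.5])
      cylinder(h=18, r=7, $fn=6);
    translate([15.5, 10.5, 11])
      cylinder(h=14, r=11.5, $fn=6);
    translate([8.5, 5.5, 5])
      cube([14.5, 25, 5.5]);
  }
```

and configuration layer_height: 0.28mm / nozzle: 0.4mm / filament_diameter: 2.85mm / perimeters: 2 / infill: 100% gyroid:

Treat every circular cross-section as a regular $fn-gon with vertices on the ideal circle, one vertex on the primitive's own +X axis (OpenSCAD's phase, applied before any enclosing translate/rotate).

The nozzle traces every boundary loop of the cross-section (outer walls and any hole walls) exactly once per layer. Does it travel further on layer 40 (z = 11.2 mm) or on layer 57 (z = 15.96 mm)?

Layer 40 (z = 11.2): the r=9.5 cylinder gives a regular 6-gon of circumradius 9.5 (constant along its height) (perimeter = 2·6·9.500·sin(180°/6) = 57.00 mm); the cylinder at (5.5, 4.5) is absent (z outside [14.5, 32.5]); the cylinder at (15.5, 10.5): section is a regular 6-gon, circumradius r=11.5 (perimeter = 2·6·11.500·sin(180°/6) = 69.00 mm); the cube at (8.5, 5.5) is absent (z outside [5, 10.5]); Merging all regions: the 2 present regions are separate (no shared area or edge), so areas and boundary lengths simply add and each stays a separate island — boundary = 126.00 mm; (rotated 15° about Z; rotation is an isometry so areas/perimeters/island counts are preserved). So its perimeter = 126.00 mm. Layer 57 (z = 15.96): the r=9.5 cylinder contributes a regular 6-gon of circumradius 9.5 (perimeter = 2·6·9.500·sin(180°/6) = 57.00 mm); the r=7 cylinder at (5.5, 4.5) contributes a regular 6-gon of circumradius 7 (perimeter = 2·6·7.000·sin(180°/6) = 42.00 mm); the cylinder at (15.5, 10.5): section is a regular 6-gon, circumradius r=11.5 (perimeter = 2·6·11.500·sin(180°/6) = 69.00 mm); the cube at (8.5, 5.5) does not reach this height (z outside [5, 10.5]); Taking the union: the regions partially overlap (shared area 114.23 mm²), so the edge portions inside another operand are dropped and the merged outline is re-measured after clipping — boundary = 106.12 mm; (whole slice rotated 15° about Z — lengths, areas and connectivity unchanged). So its perimeter = 106.12 mm. Layer 40 is larger (126.00 vs 106.12 mm).

layer 40 (z = 11.2 mm)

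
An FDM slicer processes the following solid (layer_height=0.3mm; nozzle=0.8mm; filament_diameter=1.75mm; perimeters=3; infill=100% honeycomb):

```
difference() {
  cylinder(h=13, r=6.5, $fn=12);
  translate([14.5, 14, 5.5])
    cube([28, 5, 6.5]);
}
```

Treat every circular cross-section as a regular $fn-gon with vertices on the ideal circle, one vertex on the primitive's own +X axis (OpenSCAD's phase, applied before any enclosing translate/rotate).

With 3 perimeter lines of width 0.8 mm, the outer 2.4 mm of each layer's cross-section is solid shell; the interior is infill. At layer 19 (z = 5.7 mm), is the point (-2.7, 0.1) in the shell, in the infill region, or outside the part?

At z = 5.7 mm: the r=6.5 cylinder gives a regular 12-gon of circumradius 6.5 (constant along its height); the cube at (14.5, 14) is present — its section is the full 28×5 rectangle; After the difference (first − rest): starting from the r=6.5 cylinder, the 28×5 cube at (14.5, 14) misses the remaining region (no effect) — 1 connected region. Overall, the cross-section is a single solid region. The nearest boundary edge runs (-6.50, 0.00)→(-5.63, 3.25); distance from the point to it = 3.64 mm. The point is inside the cross-section and 3.64 mm from the nearest boundary — more than the 2.4 mm shell width (3 × 0.8), so it's in the infill interior.

infill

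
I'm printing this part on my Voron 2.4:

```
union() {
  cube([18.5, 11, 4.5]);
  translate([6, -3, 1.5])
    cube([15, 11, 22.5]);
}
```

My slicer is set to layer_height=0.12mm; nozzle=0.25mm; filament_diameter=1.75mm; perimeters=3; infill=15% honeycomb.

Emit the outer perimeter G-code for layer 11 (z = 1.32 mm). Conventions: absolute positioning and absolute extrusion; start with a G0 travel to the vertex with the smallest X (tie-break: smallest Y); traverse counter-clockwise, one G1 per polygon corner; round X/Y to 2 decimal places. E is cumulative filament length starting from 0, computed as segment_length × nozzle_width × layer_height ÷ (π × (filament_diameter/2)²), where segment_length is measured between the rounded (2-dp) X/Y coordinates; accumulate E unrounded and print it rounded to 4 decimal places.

At z = 1.32 mm: the cube is present — its section is the full 18.5×11 rectangle; the cube at (6, -3) does not reach this height (z outside [1.5, 24]); Taking the union: only the 18.5×11 cube is present, so the union is just that shape — 1 connected region. The outline is a single polygon with 4 vertices. Extrusion per mm of travel: 0.25 × 0.12 / (π × 0.875²) = 0.012473. Accumulating E over each segment gives final E = 0.7359.

G0 X0.00 Y0.00 Z1.32
G1 X18.50 Y0.00 E0.2307
G1 X18.50 Y11.00 E0.3679
G1 X0.00 Y11.00 E0.5987
G1 X0.00 Y0.00 E0.7359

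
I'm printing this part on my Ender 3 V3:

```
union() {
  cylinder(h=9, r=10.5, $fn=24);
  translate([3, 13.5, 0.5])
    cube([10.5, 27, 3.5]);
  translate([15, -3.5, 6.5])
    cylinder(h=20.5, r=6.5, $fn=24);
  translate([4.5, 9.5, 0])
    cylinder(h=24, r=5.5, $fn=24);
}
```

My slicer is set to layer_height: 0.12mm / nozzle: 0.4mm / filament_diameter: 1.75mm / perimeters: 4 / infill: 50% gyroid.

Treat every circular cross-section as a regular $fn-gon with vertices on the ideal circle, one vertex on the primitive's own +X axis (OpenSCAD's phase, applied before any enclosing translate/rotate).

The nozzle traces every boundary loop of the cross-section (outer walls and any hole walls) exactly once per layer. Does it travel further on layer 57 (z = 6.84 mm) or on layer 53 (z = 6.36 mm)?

Layer 57 (z = 6.84): the r=10.5 cylinder gives a regular 24-gon of circumradius 10.5 (constant along its height) (perimeter = 2·24·10.500·sin(180°/24) = 65.79 mm); the cube at (3, 13.5) is absent (z outside [0.5, 4]); the r=6.5 cylinder at (15, -3.5) gives a regular 24-gon of circumradius 6.5 (constant along its height) (perimeter = 2·24·6.500·sin(180°/24) = 40.72 mm); the cylinder at (4.5, 9.5): section is a regular 24-gon, circumradius r=5.5 (perimeter = 2·24·5.500·sin(180°/24) = 34.46 mm); Combining (union): the regions partially overlap (shared area 47.79 mm²), so the edge portions inside another operand are dropped and the merged outline is re-measured after clipping — boundary = 101.75 mm. So its perimeter = 101.75 mm. Layer 53 (z = 6.36): the r=10.5 cylinder gives a regular 24-gon of circumradius 10.5 (constant along its height) (perimeter = 2·24·10.500·sin(180°/24) = 65.79 mm); the cube at (3, 13.5) is absent (z outside [0.5, 4]); the cylinder at (15, -3.5) is not intersected at this z (z outside [6.5, 27]); the r=5.5 cylinder at (4.5, 9.5) contributes a regular 24-gon of circumradius 5.5 (perimeter = 2·24·5.500·sin(180°/24) = 34.46 mm); Combining (union): the regions partially overlap (shared area 40.96 mm²), so the edge portions inside another operand are dropped and the merged outline is re-measured after clipping — boundary = 75.03 mm. So its perimeter = 75.03 mm. Layer 57 is larger (101.75 vs 75.03 mm).

layer 57 (z = 6.84 mm)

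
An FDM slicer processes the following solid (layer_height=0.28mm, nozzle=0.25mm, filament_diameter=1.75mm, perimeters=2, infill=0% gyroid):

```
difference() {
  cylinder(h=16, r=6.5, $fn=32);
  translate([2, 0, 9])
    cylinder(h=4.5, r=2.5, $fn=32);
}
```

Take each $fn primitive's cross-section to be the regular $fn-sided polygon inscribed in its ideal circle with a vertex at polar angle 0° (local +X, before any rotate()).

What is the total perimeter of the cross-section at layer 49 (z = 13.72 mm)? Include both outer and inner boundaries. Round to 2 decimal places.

At z = 13.72 mm: the r=6.5 cylinder gives a regular 32-gon of circumradius 6.5 (constant along its height) (perimeter = 2·32·6.500·sin(180°/32) = 40.78 mm); the cylinder at (2, 0) does not reach this height (z outside [9, 13.5]); After the difference (first − rest): none of the subtracted shapes is present at this height, so the r=6.5 cylinder is unchanged — boundary = 40.78 mm. Overall, the cross-section is a single solid region. Total boundary length (outer) = 40.78 mm.

40.78 mm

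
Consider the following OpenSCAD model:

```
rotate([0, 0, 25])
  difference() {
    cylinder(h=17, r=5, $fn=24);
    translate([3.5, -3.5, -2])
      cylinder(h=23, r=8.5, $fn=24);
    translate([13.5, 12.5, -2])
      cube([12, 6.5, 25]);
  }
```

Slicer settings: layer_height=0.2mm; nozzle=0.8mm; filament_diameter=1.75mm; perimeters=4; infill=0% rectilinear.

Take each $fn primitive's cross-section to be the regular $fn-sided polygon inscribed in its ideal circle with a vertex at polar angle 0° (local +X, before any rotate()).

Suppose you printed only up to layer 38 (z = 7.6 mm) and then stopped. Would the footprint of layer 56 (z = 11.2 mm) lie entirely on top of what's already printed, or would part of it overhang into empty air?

entirely on top

Compare the two slices. At z = 7.6: the cylinder: section is a regular 24-gon, circumradius r=5 (area = (24/2)·5.000²·sin(360°/24) = 77.65 mm²); the r=8.5 cylinder at (3.5, -3.5) gives a regular 24-gon of circumradius 8.5 (constant along its height) (area = (24/2)·8.500²·sin(360°/24) = 224.40 mm²); the cube at (13.5, 12.5) is present — its section is the full 12×6.5 rectangle (area 78.00 mm²); Subtracting the remaining from the first: starting from the r=5 cylinder (77.65 mm²), the r=8.5 cylinder at (3.5, -3.5) partially overlaps it — only the 67.92 mm² overlap (of its 224.40 mm²) is removed, clipping the outline; the 12×6.5 cube at (13.5, 12.5) misses the remaining region (no effect) — area = 9.73 mm²; (rotated 25° about Z; rotation is an isometry so areas/perimeters/island counts are preserved). At z = 11.2: the cylinder: section is a regular 24-gon, circumradius r=5 (area = (24/2)·5.000²·sin(360°/24) = 77.65 mm²); the cylinder at (3.5, -3.5): section is a regular 24-gon, circumradius r=8.5 (area = (24/2)·8.500²·sin(360°/24) = 224.40 mm²); the cube at (13.5, 12.5) is present — its section is the full 12×6.5 rectangle (area 78.00 mm²); Subtracting the remaining from the first: starting from the r=5 cylinder (77.65 mm²), the r=8.5 cylinder at (3.5, -3.5) partially overlaps it — only the 67.92 mm² overlap (of its 224.40 mm²) is removed, clipping the outline; the 12×6.5 cube at (13.5, 12.5) misses the remaining region (no effect) — area = 9.73 mm²; (whole slice rotated 25° about Z — lengths, areas and connectivity unchanged). Checking containment: the cross-section at z = 11.2 is a subset of the cross-section at z = 7.6.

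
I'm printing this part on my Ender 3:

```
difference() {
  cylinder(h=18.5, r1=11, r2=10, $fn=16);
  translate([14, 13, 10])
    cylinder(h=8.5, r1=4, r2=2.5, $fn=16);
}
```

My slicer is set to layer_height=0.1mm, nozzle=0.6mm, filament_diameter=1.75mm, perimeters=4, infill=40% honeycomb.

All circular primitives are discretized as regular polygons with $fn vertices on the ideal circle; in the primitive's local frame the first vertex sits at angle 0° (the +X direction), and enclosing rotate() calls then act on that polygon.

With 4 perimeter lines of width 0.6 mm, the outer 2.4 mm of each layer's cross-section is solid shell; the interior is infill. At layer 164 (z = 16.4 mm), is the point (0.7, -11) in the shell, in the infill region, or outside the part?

outside

At z = 16.4 mm: the cone: at t=0.886 of its height the radius interpolates to r₁+(r₂−r₁)t = 10.114, giving a regular 16-gon of that circumradius; the cone at (14, 13): at t=0.753 of its height the radius interpolates to r₁+(r₂−r₁)t = 2.871, giving a regular 16-gon of that circumradius; Taking the first minus the rest: starting from the cone, the cone at (14, 13) misses the remaining region (no effect) — 1 connected region. Overall, the cross-section is a single solid region. The nearest boundary edge runs (3.87, -9.34)→(-0.00, -10.11); distance from the point to it = 1.01 mm. The point is not inside any of the regions above, so it lies outside the cross-section (1.01 mm from the nearest boundary).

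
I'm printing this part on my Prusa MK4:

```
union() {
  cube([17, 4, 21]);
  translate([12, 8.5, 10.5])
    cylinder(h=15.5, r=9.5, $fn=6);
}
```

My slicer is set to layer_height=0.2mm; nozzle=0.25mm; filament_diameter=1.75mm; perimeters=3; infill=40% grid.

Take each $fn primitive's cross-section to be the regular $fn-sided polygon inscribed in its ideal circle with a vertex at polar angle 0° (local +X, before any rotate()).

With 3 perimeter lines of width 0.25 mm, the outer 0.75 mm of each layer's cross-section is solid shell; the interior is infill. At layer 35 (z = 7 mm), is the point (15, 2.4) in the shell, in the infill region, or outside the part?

At z = 7 mm: the cube (footprint 17×4) is included at this height; the cylinder at (12, 8.5) is not intersected at this z (z outside [10.5, 26]); Merging all regions: only the 17×4 cube is present, so the union is just that shape — 1 connected region. Overall, the cross-section is a single solid region. The nearest boundary edge runs (17.00, 4.00)→(0.00, 4.00); distance from the point to it = 1.60 mm. The point is inside the cross-section and 1.60 mm from the nearest boundary — more than the 0.75 mm shell width (3 × 0.25), so it's in the infill interior.

infill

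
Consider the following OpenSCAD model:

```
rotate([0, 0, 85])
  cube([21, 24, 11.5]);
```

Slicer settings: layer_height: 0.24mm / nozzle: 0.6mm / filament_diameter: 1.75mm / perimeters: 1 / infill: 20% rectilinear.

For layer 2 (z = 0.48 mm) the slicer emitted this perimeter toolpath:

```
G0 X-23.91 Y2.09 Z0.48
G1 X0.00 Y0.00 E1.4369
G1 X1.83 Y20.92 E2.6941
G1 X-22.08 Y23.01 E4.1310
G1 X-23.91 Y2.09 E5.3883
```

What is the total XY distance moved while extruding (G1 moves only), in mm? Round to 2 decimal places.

Sum the Euclidean lengths of each G1 segment: total = 90.00 mm.

90.00 mm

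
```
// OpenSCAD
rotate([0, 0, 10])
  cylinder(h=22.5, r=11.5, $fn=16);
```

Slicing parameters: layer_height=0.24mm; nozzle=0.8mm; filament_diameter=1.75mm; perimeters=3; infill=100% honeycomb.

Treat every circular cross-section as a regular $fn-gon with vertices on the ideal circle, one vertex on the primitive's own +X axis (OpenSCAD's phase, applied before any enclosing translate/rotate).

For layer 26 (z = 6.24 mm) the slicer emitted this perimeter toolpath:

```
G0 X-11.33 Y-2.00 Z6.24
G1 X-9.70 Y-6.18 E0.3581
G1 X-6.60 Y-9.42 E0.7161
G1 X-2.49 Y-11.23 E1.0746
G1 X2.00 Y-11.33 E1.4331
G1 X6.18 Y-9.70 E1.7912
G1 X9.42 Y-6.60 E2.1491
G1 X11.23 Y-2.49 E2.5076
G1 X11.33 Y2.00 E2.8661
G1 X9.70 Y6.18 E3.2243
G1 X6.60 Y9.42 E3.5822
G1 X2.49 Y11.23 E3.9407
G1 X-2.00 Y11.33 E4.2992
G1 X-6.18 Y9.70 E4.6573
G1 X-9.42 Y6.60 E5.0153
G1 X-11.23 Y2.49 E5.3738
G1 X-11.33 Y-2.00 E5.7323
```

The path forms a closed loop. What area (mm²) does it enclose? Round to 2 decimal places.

Apply the shoelace formula to the sequence of (X, Y) vertices; enclosed area = 405.08 mm².

405.08 mm²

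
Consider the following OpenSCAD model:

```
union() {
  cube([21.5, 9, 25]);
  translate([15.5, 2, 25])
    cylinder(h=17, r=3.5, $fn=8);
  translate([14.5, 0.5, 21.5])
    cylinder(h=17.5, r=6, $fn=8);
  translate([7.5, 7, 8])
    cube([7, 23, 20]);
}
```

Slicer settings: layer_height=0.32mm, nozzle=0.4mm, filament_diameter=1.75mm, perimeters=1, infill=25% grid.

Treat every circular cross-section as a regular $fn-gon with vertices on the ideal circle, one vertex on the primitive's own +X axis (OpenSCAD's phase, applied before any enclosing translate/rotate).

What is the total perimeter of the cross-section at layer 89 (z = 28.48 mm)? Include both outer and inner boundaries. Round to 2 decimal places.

At z = 28.48 mm: the cube is not intersected at this z (z outside [0, 25]); the cylinder at (15.5, 2): section is a regular 8-gon, circumradius r=3.5 (perimeter = 2·8·3.500·sin(180°/8) = 21.43 mm); the r=6 cylinder at (14.5, 0.5) gives a regular 8-gon of circumradius 6 (constant along its height) (perimeter = 2·8·6.000·sin(180°/8) = 36.74 mm); the cube at (7.5, 7) is absent (z outside [8, 28]); Combining (union): the r=3.5 cylinder at (15.5, 2) lies entirely inside the r=6 cylinder at (14.5, 0.5), so the union is just the r=6 cylinder at (14.5, 0.5) — boundary = 36.74 mm. Overall, the cross-section is a single solid region. Total boundary length (outer) = 36.74 mm.

36.74 mm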